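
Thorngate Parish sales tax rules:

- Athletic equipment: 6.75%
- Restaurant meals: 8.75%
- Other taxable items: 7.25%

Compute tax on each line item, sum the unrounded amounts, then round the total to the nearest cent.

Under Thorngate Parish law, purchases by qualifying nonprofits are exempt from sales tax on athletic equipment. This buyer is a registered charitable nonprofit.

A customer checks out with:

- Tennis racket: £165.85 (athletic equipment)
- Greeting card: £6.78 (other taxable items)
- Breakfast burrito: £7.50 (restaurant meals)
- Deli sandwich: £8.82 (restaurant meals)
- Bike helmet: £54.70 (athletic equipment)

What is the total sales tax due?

Tennis racket £165.85: athletic equipment, buyer-exempt → 0% → £0.00
Greeting card £6.78: other taxable items → 7.25% → £0.49155
Breakfast burrito £7.50: restaurant meals → 8.75% → £0.65625
Deli sandwich £8.82: restaurant meals → 8.75% → £0.77175
Bike helmet £54.70: athletic equipment, buyer-exempt → 0% → £0.00
Unrounded tax sum = £1.91955 → £1.92

£1.92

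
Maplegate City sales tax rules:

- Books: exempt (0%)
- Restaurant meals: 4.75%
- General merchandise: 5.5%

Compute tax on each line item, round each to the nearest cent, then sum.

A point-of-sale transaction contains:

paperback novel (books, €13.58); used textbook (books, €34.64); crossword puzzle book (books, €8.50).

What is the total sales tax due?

Paperback novel €13.58: books → 0% → €0.00
Used textbook €34.64: books → 0% → €0.00
Crossword puzzle book €8.50: books → 0% → €0.00
Total tax = €0.00

€0.00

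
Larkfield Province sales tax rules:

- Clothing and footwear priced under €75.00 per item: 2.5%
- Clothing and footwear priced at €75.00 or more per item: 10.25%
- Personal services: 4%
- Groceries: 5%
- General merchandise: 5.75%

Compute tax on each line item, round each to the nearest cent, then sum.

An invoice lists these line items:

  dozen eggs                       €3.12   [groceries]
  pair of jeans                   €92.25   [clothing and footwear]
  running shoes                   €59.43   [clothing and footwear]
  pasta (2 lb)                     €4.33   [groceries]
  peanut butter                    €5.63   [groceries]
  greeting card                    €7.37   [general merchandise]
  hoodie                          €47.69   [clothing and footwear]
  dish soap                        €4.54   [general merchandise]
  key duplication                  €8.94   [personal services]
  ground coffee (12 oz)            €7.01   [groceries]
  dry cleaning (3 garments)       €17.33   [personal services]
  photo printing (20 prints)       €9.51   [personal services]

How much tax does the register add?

€15.26

Dozen eggs €3.12: groceries → 5% → €0.16
Pair of jeans €92.25: clothing and footwear, €75.00 or more → 10.25% → €9.46
Running shoes €59.43: clothing and footwear, under €75.00 → 2.5% → €1.49
Pasta (2 lb) €4.33: groceries → 5% → €0.22
Peanut butter €5.63: groceries → 5% → €0.28
Greeting card €7.37: general merchandise → 5.75% → €0.42
Hoodie €47.69: clothing and footwear, under €75.00 → 2.5% → €1.19
Dish soap €4.54: general merchandise → 5.75% → €0.26
Key duplication €8.94: personal services → 4% → €0.36
Ground coffee (12 oz) €7.01: groceries → 5% → €0.35
Dry cleaning (3 garments) €17.33: personal services → 4% → €0.69
Photo printing (20 prints) €9.51: personal services → 4% → €0.38
Total tax = €0.16 + €9.46 + €1.49 + €0.22 + €0.28 + €0.42 + €1.19 + €0.26 + €0.36 + €0.35 + €0.69 + €0.38 = €15.26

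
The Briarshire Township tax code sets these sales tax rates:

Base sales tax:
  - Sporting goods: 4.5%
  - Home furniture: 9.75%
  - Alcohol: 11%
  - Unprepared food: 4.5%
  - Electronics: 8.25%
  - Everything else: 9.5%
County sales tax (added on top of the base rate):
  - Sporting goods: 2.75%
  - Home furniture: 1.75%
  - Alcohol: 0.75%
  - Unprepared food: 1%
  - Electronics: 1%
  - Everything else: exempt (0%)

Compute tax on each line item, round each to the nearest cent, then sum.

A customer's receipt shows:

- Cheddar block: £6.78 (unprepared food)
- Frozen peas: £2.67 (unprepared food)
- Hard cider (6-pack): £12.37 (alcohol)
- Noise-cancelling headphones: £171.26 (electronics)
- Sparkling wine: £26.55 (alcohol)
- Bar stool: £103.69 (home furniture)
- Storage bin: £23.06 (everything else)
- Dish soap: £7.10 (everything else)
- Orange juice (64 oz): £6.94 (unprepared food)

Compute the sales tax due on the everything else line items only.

Storage bin £23.06: everything else → 9.5% + 0% county = 9.5% → £2.19
Dish soap £7.10: everything else → 9.5% + 0% county = 9.5% → £0.67
Tax on everything else = £2.19 + £0.67 = £2.86

£2.86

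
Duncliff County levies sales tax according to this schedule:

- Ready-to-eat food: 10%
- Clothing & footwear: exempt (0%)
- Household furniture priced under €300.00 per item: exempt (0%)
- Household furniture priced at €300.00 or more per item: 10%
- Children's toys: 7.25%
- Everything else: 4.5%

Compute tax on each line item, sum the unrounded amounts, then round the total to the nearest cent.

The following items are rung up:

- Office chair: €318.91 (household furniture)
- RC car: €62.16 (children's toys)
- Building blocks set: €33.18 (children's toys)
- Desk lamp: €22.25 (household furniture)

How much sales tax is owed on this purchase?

Office chair €318.91: household furniture, €300.00 or more → 10% → €31.891
RC car €62.16: children's toys → 7.25% → €4.5066
Building blocks set €33.18: children's toys → 7.25% → €2.40555
Desk lamp €22.25: household furniture, under €300.00 → 0% → €0.00
Unrounded tax sum = €38.80315 → €38.80

€38.80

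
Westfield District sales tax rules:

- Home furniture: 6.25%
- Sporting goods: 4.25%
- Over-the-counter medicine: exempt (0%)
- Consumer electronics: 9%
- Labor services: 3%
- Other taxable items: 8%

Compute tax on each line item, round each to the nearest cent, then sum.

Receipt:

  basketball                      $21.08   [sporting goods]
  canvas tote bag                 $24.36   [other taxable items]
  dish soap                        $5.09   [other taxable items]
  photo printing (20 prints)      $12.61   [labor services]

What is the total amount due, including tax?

Basketball $21.08: sporting goods → 4.25% → $0.90
Canvas tote bag $24.36: other taxable items → 8% → $1.95
Dish soap $5.09: other taxable items → 8% → $0.41
Photo printing (20 prints) $12.61: labor services → 3% → $0.38
Subtotal = $63.14; tax = $3.64; total due = $66.78

$66.78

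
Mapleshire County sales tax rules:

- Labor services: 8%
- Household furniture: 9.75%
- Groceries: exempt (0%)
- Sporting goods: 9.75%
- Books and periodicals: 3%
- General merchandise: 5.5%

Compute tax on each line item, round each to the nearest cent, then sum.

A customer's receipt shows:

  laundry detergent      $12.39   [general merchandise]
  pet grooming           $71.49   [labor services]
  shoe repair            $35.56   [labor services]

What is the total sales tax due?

$9.24

Laundry detergent $12.39: general merchandise → 5.5% → $0.68
Pet grooming $71.49: labor services → 8% → $5.72
Shoe repair $35.56: labor services → 8% → $2.84
Total tax = $0.68 + $5.72 + $2.84 = $9.24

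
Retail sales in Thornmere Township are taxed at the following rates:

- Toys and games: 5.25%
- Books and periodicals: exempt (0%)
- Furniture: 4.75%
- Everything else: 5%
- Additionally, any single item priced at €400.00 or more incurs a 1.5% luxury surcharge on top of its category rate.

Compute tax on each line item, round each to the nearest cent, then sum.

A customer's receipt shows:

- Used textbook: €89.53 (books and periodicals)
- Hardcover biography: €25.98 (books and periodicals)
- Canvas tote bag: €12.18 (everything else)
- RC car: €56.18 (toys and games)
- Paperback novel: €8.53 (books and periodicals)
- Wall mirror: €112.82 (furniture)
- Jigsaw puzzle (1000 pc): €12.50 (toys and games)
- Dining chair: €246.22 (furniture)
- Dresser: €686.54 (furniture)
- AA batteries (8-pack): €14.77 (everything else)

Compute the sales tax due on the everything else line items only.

Canvas tote bag €12.18: everything else → 5% → €0.61
AA batteries (8-pack) €14.77: everything else → 5% → €0.74
Tax on everything else = €0.61 + €0.74 = €1.35

€1.35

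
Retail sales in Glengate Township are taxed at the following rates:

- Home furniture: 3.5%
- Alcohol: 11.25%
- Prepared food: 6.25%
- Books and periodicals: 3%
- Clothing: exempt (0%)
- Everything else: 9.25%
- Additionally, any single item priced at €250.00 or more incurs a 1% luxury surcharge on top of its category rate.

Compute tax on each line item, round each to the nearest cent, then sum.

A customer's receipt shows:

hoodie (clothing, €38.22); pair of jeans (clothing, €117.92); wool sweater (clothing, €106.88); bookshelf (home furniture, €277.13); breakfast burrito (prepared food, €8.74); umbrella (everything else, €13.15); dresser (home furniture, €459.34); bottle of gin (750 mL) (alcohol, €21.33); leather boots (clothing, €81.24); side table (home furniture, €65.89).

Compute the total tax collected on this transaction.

€39.62

Hoodie €38.22: clothing → 0% → €0.00
Pair of jeans €117.92: clothing → 0% → €0.00
Wool sweater €106.88: clothing → 0% → €0.00
Bookshelf €277.13: home furniture → 3.5% + 1% surcharge = 4.5% → €12.47
Breakfast burrito €8.74: prepared food → 6.25% → €0.55
Umbrella €13.15: everything else → 9.25% → €1.22
Dresser €459.34: home furniture → 3.5% + 1% surcharge = 4.5% → €20.67
Bottle of gin (750 mL) €21.33: alcohol → 11.25% → €2.40
Leather boots €81.24: clothing → 0% → €0.00
Side table €65.89: home furniture → 3.5% → €2.31
Total tax = €12.47 + €0.55 + €1.22 + €20.67 + €2.40 + €2.31 = €39.62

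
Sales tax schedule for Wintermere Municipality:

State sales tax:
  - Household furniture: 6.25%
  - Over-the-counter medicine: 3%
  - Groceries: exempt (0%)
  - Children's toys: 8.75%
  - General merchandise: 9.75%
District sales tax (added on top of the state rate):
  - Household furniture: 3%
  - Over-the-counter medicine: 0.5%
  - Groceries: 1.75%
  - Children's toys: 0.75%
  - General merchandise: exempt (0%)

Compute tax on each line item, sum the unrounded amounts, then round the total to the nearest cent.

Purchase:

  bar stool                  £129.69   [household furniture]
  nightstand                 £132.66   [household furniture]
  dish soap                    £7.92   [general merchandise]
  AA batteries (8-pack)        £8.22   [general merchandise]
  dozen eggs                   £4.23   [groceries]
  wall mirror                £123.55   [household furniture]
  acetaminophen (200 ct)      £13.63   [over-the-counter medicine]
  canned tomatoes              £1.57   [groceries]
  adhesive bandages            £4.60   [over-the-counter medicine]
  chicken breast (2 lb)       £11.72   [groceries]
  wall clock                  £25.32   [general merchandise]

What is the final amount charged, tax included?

£503.79

Bar stool £129.69: household furniture → 6.25% + 3% district = 9.25% → £11.996325
Nightstand £132.66: household furniture → 6.25% + 3% district = 9.25% → £12.27105
Dish soap £7.92: general merchandise → 9.75% + 0% district = 9.75% → £0.7722
AA batteries (8-pack) £8.22: general merchandise → 9.75% + 0% district = 9.75% → £0.80145
Dozen eggs £4.23: groceries → 0% + 1.75% district = 1.75% → £0.074025
Wall mirror £123.55: household furniture → 6.25% + 3% district = 9.25% → £11.428375
Acetaminophen (200 ct) £13.63: over-the-counter medicine → 3% + 0.5% district = 3.5% → £0.47705
Canned tomatoes £1.57: groceries → 0% + 1.75% district = 1.75% → £0.027475
Adhesive bandages £4.60: over-the-counter medicine → 3% + 0.5% district = 3.5% → £0.161
Chicken breast (2 lb) £11.72: groceries → 0% + 1.75% district = 1.75% → £0.2051
Wall clock £25.32: general merchandise → 9.75% + 0% district = 9.75% → £2.4687
Subtotal = £463.11; unrounded tax = £40.68275 → £40.68; total due = £503.79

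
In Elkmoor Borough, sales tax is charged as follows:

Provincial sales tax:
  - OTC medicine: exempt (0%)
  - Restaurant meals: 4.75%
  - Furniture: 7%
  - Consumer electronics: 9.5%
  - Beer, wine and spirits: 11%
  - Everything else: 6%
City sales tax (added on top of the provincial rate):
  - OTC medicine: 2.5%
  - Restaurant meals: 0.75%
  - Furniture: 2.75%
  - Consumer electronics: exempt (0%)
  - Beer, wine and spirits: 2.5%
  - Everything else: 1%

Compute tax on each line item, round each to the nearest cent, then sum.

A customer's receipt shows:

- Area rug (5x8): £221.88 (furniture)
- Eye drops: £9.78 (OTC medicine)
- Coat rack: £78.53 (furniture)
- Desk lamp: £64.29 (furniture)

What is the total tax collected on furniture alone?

Area rug (5x8) £221.88: furniture → 7% + 2.75% city = 9.75% → £21.63
Coat rack £78.53: furniture → 7% + 2.75% city = 9.75% → £7.66
Desk lamp £64.29: furniture → 7% + 2.75% city = 9.75% → £6.27
Tax on furniture = £21.63 + £7.66 + £6.27 = £35.56

£35.56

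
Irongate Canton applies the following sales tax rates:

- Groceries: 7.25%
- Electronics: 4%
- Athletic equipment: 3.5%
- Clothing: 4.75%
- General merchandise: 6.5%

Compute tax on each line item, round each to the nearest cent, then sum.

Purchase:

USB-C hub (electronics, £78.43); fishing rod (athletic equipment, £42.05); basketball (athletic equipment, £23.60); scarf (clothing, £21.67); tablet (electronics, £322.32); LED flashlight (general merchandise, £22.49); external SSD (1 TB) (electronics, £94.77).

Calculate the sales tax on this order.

USB-C hub £78.43: electronics → 4% → £3.14
Fishing rod £42.05: athletic equipment → 3.5% → £1.47
Basketball £23.60: athletic equipment → 3.5% → £0.83
Scarf £21.67: clothing → 4.75% → £1.03
Tablet £322.32: electronics → 4% → £12.89
LED flashlight £22.49: general merchandise → 6.5% → £1.46
External SSD (1 TB) £94.77: electronics → 4% → £3.79
Total tax = £3.14 + £1.47 + £0.83 + £1.03 + £12.89 + £1.46 + £3.79 = £24.61

£24.61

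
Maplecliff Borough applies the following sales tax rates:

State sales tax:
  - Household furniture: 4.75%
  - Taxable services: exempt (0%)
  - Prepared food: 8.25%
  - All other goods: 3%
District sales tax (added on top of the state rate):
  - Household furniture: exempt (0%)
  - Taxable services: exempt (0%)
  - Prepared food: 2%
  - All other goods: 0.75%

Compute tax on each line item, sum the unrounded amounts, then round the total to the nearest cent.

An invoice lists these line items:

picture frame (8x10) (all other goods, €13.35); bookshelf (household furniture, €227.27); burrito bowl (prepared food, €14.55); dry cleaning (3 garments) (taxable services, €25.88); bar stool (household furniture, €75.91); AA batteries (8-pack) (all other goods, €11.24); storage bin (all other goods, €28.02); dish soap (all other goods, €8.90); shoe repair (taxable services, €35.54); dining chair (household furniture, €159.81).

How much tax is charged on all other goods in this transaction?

Picture frame (8x10) €13.35: all other goods → 3% + 0.75% district = 3.75% → €0.500625
AA batteries (8-pack) €11.24: all other goods → 3% + 0.75% district = 3.75% → €0.4215
Storage bin €28.02: all other goods → 3% + 0.75% district = 3.75% → €1.05075
Dish soap €8.90: all other goods → 3% + 0.75% district = 3.75% → €0.33375
Tax on all other goods: unrounded sum = €2.306625 → €2.31

€2.31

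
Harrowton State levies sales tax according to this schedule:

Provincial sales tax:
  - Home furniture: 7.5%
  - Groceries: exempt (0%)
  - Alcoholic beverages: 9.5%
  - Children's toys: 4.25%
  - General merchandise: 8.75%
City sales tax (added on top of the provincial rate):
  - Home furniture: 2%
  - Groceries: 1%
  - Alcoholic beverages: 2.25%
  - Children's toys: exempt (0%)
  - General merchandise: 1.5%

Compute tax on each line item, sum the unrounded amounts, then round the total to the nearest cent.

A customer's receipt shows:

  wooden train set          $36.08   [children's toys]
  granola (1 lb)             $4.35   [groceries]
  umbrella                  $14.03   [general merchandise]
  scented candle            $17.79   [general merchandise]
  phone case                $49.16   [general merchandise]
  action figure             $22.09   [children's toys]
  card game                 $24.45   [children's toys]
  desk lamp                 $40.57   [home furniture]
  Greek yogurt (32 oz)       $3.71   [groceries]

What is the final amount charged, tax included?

$227.98

Wooden train set $36.08: children's toys → 4.25% + 0% city = 4.25% → $1.5334
Granola (1 lb) $4.35: groceries → 0% + 1% city = 1% → $0.0435
Umbrella $14.03: general merchandise → 8.75% + 1.5% city = 10.25% → $1.438075
Scented candle $17.79: general merchandise → 8.75% + 1.5% city = 10.25% → $1.823475
Phone case $49.16: general merchandise → 8.75% + 1.5% city = 10.25% → $5.0389
Action figure $22.09: children's toys → 4.25% + 0% city = 4.25% → $0.938825
Card game $24.45: children's toys → 4.25% + 0% city = 4.25% → $1.039125
Desk lamp $40.57: home furniture → 7.5% + 2% city = 9.5% → $3.85415
Greek yogurt (32 oz) $3.71: groceries → 0% + 1% city = 1% → $0.0371
Subtotal = $212.23; unrounded tax = $15.74655 → $15.75; total due = $227.98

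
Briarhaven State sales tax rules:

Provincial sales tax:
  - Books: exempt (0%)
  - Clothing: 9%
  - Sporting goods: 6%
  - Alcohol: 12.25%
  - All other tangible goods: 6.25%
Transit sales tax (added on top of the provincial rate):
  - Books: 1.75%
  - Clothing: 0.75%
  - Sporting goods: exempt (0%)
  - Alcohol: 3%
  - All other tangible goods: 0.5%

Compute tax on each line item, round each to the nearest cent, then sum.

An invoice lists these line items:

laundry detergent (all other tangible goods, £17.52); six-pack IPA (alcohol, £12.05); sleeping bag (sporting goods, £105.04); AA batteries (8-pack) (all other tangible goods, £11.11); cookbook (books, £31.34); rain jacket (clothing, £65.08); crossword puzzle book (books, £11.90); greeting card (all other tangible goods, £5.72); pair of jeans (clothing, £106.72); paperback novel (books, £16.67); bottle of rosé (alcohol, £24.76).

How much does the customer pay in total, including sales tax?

Laundry detergent £17.52: all other tangible goods → 6.25% + 0.5% transit = 6.75% → £1.18
Six-pack IPA £12.05: alcohol → 12.25% + 3% transit = 15.25% → £1.84
Sleeping bag £105.04: sporting goods → 6% + 0% transit = 6% → £6.30
AA batteries (8-pack) £11.11: all other tangible goods → 6.25% + 0.5% transit = 6.75% → £0.75
Cookbook £31.34: books → 0% + 1.75% transit = 1.75% → £0.55
Rain jacket £65.08: clothing → 9% + 0.75% transit = 9.75% → £6.35
Crossword puzzle book £11.90: books → 0% + 1.75% transit = 1.75% → £0.21
Greeting card £5.72: all other tangible goods → 6.25% + 0.5% transit = 6.75% → £0.39
Pair of jeans £106.72: clothing → 9% + 0.75% transit = 9.75% → £10.41
Paperback novel £16.67: books → 0% + 1.75% transit = 1.75% → £0.29
Bottle of rosé £24.76: alcohol → 12.25% + 3% transit = 15.25% → £3.78
Subtotal = £407.91; tax = £32.05; total due = £439.96

£439.96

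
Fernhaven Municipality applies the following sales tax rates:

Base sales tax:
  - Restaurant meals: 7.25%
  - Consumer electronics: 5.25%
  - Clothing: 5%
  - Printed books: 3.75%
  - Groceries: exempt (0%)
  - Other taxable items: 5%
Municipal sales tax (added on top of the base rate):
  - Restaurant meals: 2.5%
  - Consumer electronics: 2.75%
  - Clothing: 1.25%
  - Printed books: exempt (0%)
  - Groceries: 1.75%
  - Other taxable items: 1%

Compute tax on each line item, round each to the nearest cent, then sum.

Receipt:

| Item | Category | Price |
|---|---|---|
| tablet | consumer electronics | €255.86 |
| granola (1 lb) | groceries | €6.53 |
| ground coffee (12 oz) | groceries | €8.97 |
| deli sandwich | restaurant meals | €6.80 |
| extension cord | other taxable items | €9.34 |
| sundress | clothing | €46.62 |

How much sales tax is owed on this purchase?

Tablet €255.86: consumer electronics → 5.25% + 2.75% municipal = 8% → €20.47
Granola (1 lb) €6.53: groceries → 0% + 1.75% municipal = 1.75% → €0.11
Ground coffee (12 oz) €8.97: groceries → 0% + 1.75% municipal = 1.75% → €0.16
Deli sandwich €6.80: restaurant meals → 7.25% + 2.5% municipal = 9.75% → €0.66
Extension cord €9.34: other taxable items → 5% + 1% municipal = 6% → €0.56
Sundress €46.62: clothing → 5% + 1.25% municipal = 6.25% → €2.91
Total tax = €20.47 + €0.11 + €0.16 + €0.66 + €0.56 + €2.91 = €24.87

€24.87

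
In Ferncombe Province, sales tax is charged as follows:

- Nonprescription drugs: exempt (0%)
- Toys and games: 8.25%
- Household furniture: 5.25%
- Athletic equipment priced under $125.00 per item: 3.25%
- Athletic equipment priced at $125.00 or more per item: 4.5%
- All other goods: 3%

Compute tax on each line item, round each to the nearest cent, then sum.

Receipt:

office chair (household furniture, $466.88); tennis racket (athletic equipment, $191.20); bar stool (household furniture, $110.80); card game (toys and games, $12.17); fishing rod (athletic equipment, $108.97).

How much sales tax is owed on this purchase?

$43.47

Office chair $466.88: household furniture → 5.25% → $24.51
Tennis racket $191.20: athletic equipment, $125.00 or more → 4.5% → $8.60
Bar stool $110.80: household furniture → 5.25% → $5.82
Card game $12.17: toys and games → 8.25% → $1.00
Fishing rod $108.97: athletic equipment, under $125.00 → 3.25% → $3.54
Total tax = $24.51 + $8.60 + $5.82 + $1.00 + $3.54 = $43.47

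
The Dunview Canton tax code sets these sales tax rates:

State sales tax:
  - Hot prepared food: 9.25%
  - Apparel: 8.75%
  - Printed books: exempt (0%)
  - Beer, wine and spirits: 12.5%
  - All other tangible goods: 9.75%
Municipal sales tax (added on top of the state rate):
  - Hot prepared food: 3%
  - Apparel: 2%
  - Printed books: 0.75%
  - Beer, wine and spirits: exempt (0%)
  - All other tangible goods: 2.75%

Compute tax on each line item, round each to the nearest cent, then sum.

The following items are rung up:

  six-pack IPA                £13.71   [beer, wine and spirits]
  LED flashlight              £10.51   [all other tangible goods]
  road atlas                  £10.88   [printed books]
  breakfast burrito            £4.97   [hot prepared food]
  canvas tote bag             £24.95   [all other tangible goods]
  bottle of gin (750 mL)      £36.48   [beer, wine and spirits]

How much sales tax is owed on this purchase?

£11.39

Six-pack IPA £13.71: beer, wine and spirits → 12.5% + 0% municipal = 12.5% → £1.71
LED flashlight £10.51: all other tangible goods → 9.75% + 2.75% municipal = 12.5% → £1.31
Road atlas £10.88: printed books → 0% + 0.75% municipal = 0.75% → £0.08
Breakfast burrito £4.97: hot prepared food → 9.25% + 3% municipal = 12.25% → £0.61
Canvas tote bag £24.95: all other tangible goods → 9.75% + 2.75% municipal = 12.5% → £3.12
Bottle of gin (750 mL) £36.48: beer, wine and spirits → 12.5% + 0% municipal = 12.5% → £4.56
Total tax = £1.71 + £1.31 + £0.08 + £0.61 + £3.12 + £4.56 = £11.39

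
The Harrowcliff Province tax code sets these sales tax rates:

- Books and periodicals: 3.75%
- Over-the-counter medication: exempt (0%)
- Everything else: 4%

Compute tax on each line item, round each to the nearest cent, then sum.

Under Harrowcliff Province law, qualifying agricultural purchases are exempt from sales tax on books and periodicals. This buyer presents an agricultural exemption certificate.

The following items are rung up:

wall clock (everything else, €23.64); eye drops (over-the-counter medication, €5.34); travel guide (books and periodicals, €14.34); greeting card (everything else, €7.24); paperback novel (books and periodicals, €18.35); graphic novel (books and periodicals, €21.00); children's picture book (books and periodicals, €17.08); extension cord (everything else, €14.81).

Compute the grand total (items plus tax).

€123.63

Wall clock €23.64: everything else → 4% → €0.95
Eye drops €5.34: over-the-counter medication → 0% → €0.00
Travel guide €14.34: books and periodicals, buyer-exempt → 0% → €0.00
Greeting card €7.24: everything else → 4% → €0.29
Paperback novel €18.35: books and periodicals, buyer-exempt → 0% → €0.00
Graphic novel €21.00: books and periodicals, buyer-exempt → 0% → €0.00
Children's picture book €17.08: books and periodicals, buyer-exempt → 0% → €0.00
Extension cord €14.81: everything else → 4% → €0.59
Subtotal = €121.80; tax = €1.83; total due = €123.63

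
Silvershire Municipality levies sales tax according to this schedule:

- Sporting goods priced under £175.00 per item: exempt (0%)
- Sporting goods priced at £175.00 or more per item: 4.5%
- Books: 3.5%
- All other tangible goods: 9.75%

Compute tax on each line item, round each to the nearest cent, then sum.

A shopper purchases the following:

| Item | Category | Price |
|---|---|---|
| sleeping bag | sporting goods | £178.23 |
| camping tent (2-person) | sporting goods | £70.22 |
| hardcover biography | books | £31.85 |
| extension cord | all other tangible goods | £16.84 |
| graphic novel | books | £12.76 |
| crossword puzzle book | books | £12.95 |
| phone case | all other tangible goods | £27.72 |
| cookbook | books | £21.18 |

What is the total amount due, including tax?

Sleeping bag £178.23: sporting goods, £175.00 or more → 4.5% → £8.02
Camping tent (2-person) £70.22: sporting goods, under £175.00 → 0% → £0.00
Hardcover biography £31.85: books → 3.5% → £1.11
Extension cord £16.84: all other tangible goods → 9.75% → £1.64
Graphic novel £12.76: books → 3.5% → £0.45
Crossword puzzle book £12.95: books → 3.5% → £0.45
Phone case £27.72: all other tangible goods → 9.75% → £2.70
Cookbook £21.18: books → 3.5% → £0.74
Subtotal = £371.75; tax = £15.11; total due = £386.86

£386.86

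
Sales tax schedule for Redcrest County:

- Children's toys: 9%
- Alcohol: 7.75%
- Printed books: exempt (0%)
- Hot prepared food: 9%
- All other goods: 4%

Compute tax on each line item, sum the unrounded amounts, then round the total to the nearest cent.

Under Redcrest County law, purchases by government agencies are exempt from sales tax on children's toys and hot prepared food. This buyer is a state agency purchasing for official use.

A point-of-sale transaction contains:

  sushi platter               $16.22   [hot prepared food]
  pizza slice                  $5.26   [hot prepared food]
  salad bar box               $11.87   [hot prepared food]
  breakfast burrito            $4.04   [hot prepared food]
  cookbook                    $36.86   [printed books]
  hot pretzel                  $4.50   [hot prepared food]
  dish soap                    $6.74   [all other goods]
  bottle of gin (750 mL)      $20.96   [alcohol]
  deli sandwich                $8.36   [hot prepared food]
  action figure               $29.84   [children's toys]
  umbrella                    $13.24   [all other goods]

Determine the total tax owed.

Sushi platter $16.22: hot prepared food, buyer-exempt → 0% → $0.00
Pizza slice $5.26: hot prepared food, buyer-exempt → 0% → $0.00
Salad bar box $11.87: hot prepared food, buyer-exempt → 0% → $0.00
Breakfast burrito $4.04: hot prepared food, buyer-exempt → 0% → $0.00
Cookbook $36.86: printed books → 0% → $0.00
Hot pretzel $4.50: hot prepared food, buyer-exempt → 0% → $0.00
Dish soap $6.74: all other goods → 4% → $0.2696
Bottle of gin (750 mL) $20.96: alcohol → 7.75% → $1.6244
Deli sandwich $8.36: hot prepared food, buyer-exempt → 0% → $0.00
Action figure $29.84: children's toys, buyer-exempt → 0% → $0.00
Umbrella $13.24: all other goods → 4% → $0.5296
Unrounded tax sum = $2.4236 → $2.42

$2.42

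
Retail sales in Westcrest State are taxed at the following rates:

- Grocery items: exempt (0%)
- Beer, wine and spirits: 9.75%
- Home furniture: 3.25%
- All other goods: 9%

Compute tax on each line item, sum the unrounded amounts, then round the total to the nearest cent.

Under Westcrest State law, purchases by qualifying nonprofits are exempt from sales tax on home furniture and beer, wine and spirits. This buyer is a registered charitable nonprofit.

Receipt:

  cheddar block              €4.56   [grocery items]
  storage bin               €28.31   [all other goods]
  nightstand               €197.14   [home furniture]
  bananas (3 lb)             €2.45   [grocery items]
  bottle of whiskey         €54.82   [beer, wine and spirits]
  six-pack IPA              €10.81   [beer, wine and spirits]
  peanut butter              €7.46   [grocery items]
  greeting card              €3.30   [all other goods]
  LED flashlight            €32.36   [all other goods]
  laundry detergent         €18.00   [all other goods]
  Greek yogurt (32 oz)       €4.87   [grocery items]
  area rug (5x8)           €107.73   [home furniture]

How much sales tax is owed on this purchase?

Cheddar block €4.56: grocery items → 0% → €0.00
Storage bin €28.31: all other goods → 9% → €2.5479
Nightstand €197.14: home furniture, buyer-exempt → 0% → €0.00
Bananas (3 lb) €2.45: grocery items → 0% → €0.00
Bottle of whiskey €54.82: beer, wine and spirits, buyer-exempt → 0% → €0.00
Six-pack IPA €10.81: beer, wine and spirits, buyer-exempt → 0% → €0.00
Peanut butter €7.46: grocery items → 0% → €0.00
Greeting card €3.30: all other goods → 9% → €0.297
LED flashlight €32.36: all other goods → 9% → €2.9124
Laundry detergent €18.00: all other goods → 9% → €1.62
Greek yogurt (32 oz) €4.87: grocery items → 0% → €0.00
Area rug (5x8) €107.73: home furniture, buyer-exempt → 0% → €0.00
Unrounded tax sum = €7.3773 → €7.38

€7.38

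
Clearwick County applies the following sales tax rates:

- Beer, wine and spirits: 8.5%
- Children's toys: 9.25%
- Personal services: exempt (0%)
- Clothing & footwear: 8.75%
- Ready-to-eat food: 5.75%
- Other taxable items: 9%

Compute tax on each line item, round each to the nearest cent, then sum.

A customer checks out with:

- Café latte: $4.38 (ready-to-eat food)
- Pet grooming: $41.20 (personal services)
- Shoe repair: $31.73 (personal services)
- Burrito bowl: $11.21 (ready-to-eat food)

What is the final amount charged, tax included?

$89.41

Café latte $4.38: ready-to-eat food → 5.75% → $0.25
Pet grooming $41.20: personal services → 0% → $0.00
Shoe repair $31.73: personal services → 0% → $0.00
Burrito bowl $11.21: ready-to-eat food → 5.75% → $0.64
Subtotal = $88.52; tax = $0.89; total due = $89.41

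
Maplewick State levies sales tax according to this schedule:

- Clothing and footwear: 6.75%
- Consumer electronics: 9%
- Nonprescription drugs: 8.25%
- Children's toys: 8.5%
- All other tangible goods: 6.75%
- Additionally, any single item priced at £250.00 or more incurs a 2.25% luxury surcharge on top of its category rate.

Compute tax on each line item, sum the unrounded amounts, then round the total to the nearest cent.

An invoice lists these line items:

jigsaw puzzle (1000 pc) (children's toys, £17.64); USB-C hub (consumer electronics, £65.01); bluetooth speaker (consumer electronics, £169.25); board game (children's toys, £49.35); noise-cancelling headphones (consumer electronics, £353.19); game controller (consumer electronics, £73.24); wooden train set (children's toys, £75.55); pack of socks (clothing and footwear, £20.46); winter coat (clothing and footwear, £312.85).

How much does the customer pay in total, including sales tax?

Jigsaw puzzle (1000 pc) £17.64: children's toys → 8.5% → £1.4994
USB-C hub £65.01: consumer electronics → 9% → £5.8509
Bluetooth speaker £169.25: consumer electronics → 9% → £15.2325
Board game £49.35: children's toys → 8.5% → £4.19475
Noise-cancelling headphones £353.19: consumer electronics → 9% + 2.25% surcharge = 11.25% → £39.733875
Game controller £73.24: consumer electronics → 9% → £6.5916
Wooden train set £75.55: children's toys → 8.5% → £6.42175
Pack of socks £20.46: clothing and footwear → 6.75% → £1.38105
Winter coat £312.85: clothing and footwear → 6.75% + 2.25% surcharge = 9% → £28.1565
Subtotal = £1136.54; unrounded tax = £109.062325 → £109.06; total due = £1245.60

£1245.60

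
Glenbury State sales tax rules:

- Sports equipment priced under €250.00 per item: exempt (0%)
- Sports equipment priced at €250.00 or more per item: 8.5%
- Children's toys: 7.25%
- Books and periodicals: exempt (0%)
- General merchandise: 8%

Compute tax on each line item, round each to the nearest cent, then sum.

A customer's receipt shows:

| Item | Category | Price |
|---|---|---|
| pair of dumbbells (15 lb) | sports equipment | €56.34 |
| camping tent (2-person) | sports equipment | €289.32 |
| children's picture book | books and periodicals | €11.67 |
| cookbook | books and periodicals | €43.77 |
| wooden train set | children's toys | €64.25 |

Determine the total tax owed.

Pair of dumbbells (15 lb) €56.34: sports equipment, under €250.00 → 0% → €0.00
Camping tent (2-person) €289.32: sports equipment, €250.00 or more → 8.5% → €24.59
Children's picture book €11.67: books and periodicals → 0% → €0.00
Cookbook €43.77: books and periodicals → 0% → €0.00
Wooden train set €64.25: children's toys → 7.25% → €4.66
Total tax = €24.59 + €4.66 = €29.25

€29.25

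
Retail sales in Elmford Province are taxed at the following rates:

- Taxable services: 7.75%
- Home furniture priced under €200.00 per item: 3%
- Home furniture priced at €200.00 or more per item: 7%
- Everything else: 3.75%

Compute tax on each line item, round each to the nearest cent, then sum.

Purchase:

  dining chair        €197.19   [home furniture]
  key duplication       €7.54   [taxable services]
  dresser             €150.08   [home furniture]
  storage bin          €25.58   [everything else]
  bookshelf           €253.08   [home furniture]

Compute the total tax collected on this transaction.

Dining chair €197.19: home furniture, under €200.00 → 3% → €5.92
Key duplication €7.54: taxable services → 7.75% → €0.58
Dresser €150.08: home furniture, under €200.00 → 3% → €4.50
Storage bin €25.58: everything else → 3.75% → €0.96
Bookshelf €253.08: home furniture, €200.00 or more → 7% → €17.72
Total tax = €5.92 + €0.58 + €4.50 + €0.96 + €17.72 = €29.68

€29.68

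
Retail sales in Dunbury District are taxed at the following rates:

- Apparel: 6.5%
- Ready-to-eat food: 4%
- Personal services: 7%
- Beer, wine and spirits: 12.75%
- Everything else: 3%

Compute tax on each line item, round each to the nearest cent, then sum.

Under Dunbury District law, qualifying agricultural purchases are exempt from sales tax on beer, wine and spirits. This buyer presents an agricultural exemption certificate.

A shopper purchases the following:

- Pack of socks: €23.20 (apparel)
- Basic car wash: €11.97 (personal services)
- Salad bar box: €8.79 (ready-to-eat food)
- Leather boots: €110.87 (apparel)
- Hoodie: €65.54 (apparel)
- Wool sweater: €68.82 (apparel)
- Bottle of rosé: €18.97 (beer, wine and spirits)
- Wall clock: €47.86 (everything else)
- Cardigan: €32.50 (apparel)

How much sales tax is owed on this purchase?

Pack of socks €23.20: apparel → 6.5% → €1.51
Basic car wash €11.97: personal services → 7% → €0.84
Salad bar box €8.79: ready-to-eat food → 4% → €0.35
Leather boots €110.87: apparel → 6.5% → €7.21
Hoodie €65.54: apparel → 6.5% → €4.26
Wool sweater €68.82: apparel → 6.5% → €4.47
Bottle of rosé €18.97: beer, wine and spirits, buyer-exempt → 0% → €0.00
Wall clock €47.86: everything else → 3% → €1.44
Cardigan €32.50: apparel → 6.5% → €2.11
Total tax = €1.51 + €0.84 + €0.35 + €7.21 + €4.26 + €4.47 + €1.44 + €2.11 = €22.19

€22.19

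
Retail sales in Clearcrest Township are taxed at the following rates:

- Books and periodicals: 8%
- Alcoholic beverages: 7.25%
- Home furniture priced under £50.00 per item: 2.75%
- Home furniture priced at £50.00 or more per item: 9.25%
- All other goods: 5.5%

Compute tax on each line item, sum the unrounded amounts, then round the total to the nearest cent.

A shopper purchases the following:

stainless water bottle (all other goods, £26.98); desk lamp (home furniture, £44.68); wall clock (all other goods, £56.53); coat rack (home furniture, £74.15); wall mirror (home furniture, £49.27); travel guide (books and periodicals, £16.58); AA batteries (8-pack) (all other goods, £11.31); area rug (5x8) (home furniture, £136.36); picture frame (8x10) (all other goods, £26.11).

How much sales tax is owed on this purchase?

£30.03

Stainless water bottle £26.98: all other goods → 5.5% → £1.4839
Desk lamp £44.68: home furniture, under £50.00 → 2.75% → £1.2287
Wall clock £56.53: all other goods → 5.5% → £3.10915
Coat rack £74.15: home furniture, £50.00 or more → 9.25% → £6.858875
Wall mirror £49.27: home furniture, under £50.00 → 2.75% → £1.354925
Travel guide £16.58: books and periodicals → 8% → £1.3264
AA batteries (8-pack) £11.31: all other goods → 5.5% → £0.62205
Area rug (5x8) £136.36: home furniture, £50.00 or more → 9.25% → £12.6133
Picture frame (8x10) £26.11: all other goods → 5.5% → £1.43605
Unrounded tax sum = £30.03335 → £30.03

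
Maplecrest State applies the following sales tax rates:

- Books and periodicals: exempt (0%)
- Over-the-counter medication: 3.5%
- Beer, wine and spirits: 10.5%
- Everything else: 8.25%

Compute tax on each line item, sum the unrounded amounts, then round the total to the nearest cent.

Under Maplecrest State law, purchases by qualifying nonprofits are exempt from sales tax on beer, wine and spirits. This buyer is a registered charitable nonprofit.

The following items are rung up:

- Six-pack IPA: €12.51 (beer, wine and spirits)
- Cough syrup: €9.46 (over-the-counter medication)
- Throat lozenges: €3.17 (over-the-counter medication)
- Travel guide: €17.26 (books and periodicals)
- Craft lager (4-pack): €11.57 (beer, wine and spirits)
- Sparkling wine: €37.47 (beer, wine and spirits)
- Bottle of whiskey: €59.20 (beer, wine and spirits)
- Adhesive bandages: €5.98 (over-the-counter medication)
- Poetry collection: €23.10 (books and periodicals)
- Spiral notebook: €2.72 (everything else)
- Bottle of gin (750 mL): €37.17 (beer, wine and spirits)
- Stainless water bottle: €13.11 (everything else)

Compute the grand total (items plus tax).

€234.68

Six-pack IPA €12.51: beer, wine and spirits, buyer-exempt → 0% → €0.00
Cough syrup €9.46: over-the-counter medication → 3.5% → €0.3311
Throat lozenges €3.17: over-the-counter medication → 3.5% → €0.11095
Travel guide €17.26: books and periodicals → 0% → €0.00
Craft lager (4-pack) €11.57: beer, wine and spirits, buyer-exempt → 0% → €0.00
Sparkling wine €37.47: beer, wine and spirits, buyer-exempt → 0% → €0.00
Bottle of whiskey €59.20: beer, wine and spirits, buyer-exempt → 0% → €0.00
Adhesive bandages €5.98: over-the-counter medication → 3.5% → €0.2093
Poetry collection €23.10: books and periodicals → 0% → €0.00
Spiral notebook €2.72: everything else → 8.25% → €0.2244
Bottle of gin (750 mL) €37.17: beer, wine and spirits, buyer-exempt → 0% → €0.00
Stainless water bottle €13.11: everything else → 8.25% → €1.081575
Subtotal = €232.72; unrounded tax = €1.957325 → €1.96; total due = €234.68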